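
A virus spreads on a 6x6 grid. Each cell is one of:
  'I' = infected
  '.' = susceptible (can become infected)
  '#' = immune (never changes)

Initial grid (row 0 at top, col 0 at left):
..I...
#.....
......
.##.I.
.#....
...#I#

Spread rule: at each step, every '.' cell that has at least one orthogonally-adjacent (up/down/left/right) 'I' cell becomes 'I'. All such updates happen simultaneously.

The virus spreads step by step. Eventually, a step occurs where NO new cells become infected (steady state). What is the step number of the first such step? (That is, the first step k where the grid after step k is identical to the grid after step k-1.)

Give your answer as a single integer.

Step 0 (initial): 3 infected
Step 1: +7 new -> 10 infected
Step 2: +10 new -> 20 infected
Step 3: +4 new -> 24 infected
Step 4: +2 new -> 26 infected
Step 5: +2 new -> 28 infected
Step 6: +2 new -> 30 infected
Step 7: +0 new -> 30 infected

Answer: 7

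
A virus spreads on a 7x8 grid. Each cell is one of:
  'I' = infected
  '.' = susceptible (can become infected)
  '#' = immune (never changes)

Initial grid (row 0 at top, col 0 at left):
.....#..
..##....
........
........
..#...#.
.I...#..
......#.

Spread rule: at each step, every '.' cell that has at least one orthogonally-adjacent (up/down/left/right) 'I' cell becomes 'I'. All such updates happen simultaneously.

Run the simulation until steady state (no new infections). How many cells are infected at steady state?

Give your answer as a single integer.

Answer: 49

Derivation:
Step 0 (initial): 1 infected
Step 1: +4 new -> 5 infected
Step 2: +5 new -> 10 infected
Step 3: +6 new -> 16 infected
Step 4: +6 new -> 22 infected
Step 5: +6 new -> 28 infected
Step 6: +4 new -> 32 infected
Step 7: +4 new -> 36 infected
Step 8: +4 new -> 40 infected
Step 9: +3 new -> 43 infected
Step 10: +3 new -> 46 infected
Step 11: +3 new -> 49 infected
Step 12: +0 new -> 49 infected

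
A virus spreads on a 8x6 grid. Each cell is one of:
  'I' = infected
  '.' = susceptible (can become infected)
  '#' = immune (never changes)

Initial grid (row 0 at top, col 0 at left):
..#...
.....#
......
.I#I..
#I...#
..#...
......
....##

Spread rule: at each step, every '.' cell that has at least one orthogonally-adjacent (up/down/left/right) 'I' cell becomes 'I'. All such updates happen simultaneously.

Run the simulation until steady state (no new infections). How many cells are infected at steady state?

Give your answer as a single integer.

Answer: 40

Derivation:
Step 0 (initial): 3 infected
Step 1: +7 new -> 10 infected
Step 2: +10 new -> 20 infected
Step 3: +11 new -> 31 infected
Step 4: +7 new -> 38 infected
Step 5: +2 new -> 40 infected
Step 6: +0 new -> 40 infected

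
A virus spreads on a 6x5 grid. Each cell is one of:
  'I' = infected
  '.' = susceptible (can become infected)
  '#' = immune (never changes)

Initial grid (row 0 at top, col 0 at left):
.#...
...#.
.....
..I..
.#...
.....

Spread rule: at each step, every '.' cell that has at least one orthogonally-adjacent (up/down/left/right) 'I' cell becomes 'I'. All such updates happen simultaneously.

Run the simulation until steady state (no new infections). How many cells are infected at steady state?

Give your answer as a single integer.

Answer: 27

Derivation:
Step 0 (initial): 1 infected
Step 1: +4 new -> 5 infected
Step 2: +7 new -> 12 infected
Step 3: +8 new -> 20 infected
Step 4: +5 new -> 25 infected
Step 5: +2 new -> 27 infected
Step 6: +0 new -> 27 infected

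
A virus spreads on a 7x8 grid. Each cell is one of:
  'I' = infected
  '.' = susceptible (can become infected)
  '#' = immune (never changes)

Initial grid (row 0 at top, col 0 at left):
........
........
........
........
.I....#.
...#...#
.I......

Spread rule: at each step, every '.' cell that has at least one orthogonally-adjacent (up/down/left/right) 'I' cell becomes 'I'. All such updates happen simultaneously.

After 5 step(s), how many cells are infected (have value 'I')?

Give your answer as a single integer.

Answer: 36

Derivation:
Step 0 (initial): 2 infected
Step 1: +6 new -> 8 infected
Step 2: +7 new -> 15 infected
Step 3: +6 new -> 21 infected
Step 4: +8 new -> 29 infected
Step 5: +7 new -> 36 infected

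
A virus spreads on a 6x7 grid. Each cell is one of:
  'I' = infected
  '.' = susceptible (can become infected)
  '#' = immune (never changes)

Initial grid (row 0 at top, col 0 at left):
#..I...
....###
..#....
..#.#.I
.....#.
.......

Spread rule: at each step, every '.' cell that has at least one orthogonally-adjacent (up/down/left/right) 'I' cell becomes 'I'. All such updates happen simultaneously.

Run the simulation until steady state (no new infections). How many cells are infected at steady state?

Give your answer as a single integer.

Answer: 34

Derivation:
Step 0 (initial): 2 infected
Step 1: +6 new -> 8 infected
Step 2: +6 new -> 14 infected
Step 3: +5 new -> 19 infected
Step 4: +4 new -> 23 infected
Step 5: +5 new -> 28 infected
Step 6: +3 new -> 31 infected
Step 7: +2 new -> 33 infected
Step 8: +1 new -> 34 infected
Step 9: +0 new -> 34 infected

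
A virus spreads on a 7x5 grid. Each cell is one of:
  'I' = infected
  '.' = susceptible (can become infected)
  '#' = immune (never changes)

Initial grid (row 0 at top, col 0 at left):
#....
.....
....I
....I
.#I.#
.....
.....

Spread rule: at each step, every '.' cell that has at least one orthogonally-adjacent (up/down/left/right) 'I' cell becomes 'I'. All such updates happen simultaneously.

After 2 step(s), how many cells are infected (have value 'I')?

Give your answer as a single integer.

Step 0 (initial): 3 infected
Step 1: +6 new -> 9 infected
Step 2: +7 new -> 16 infected

Answer: 16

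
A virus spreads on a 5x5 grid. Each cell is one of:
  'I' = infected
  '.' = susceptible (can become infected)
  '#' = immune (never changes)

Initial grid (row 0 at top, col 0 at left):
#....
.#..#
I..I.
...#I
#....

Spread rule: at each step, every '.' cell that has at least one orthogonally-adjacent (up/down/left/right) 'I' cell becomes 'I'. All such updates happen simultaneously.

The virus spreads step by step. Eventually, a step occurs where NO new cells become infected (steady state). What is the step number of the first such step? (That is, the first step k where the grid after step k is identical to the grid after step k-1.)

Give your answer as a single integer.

Answer: 5

Derivation:
Step 0 (initial): 3 infected
Step 1: +7 new -> 10 infected
Step 2: +5 new -> 15 infected
Step 3: +4 new -> 19 infected
Step 4: +1 new -> 20 infected
Step 5: +0 new -> 20 infected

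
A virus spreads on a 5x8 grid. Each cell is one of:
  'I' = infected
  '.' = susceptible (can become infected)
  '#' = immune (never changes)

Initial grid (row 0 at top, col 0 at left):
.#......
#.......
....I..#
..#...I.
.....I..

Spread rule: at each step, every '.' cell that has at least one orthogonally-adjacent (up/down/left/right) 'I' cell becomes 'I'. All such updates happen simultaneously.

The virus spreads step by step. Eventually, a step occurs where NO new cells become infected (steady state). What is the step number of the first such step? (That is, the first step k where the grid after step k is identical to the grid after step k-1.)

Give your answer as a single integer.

Answer: 6

Derivation:
Step 0 (initial): 3 infected
Step 1: +9 new -> 12 infected
Step 2: +8 new -> 20 infected
Step 3: +7 new -> 27 infected
Step 4: +6 new -> 33 infected
Step 5: +2 new -> 35 infected
Step 6: +0 new -> 35 infected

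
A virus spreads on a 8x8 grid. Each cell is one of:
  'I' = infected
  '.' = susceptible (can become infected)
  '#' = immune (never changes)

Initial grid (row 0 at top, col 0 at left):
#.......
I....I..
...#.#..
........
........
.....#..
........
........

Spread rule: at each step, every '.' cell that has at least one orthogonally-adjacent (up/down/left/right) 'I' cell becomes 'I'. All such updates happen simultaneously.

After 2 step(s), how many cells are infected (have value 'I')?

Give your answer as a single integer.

Answer: 17

Derivation:
Step 0 (initial): 2 infected
Step 1: +5 new -> 7 infected
Step 2: +10 new -> 17 infected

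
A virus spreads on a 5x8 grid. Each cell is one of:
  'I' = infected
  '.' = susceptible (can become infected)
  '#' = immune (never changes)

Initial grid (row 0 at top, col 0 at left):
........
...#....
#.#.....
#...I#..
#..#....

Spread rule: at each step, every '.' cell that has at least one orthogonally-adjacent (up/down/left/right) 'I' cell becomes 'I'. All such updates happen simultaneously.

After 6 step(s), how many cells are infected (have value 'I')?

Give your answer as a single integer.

Step 0 (initial): 1 infected
Step 1: +3 new -> 4 infected
Step 2: +5 new -> 9 infected
Step 3: +6 new -> 15 infected
Step 4: +8 new -> 23 infected
Step 5: +5 new -> 28 infected
Step 6: +4 new -> 32 infected

Answer: 32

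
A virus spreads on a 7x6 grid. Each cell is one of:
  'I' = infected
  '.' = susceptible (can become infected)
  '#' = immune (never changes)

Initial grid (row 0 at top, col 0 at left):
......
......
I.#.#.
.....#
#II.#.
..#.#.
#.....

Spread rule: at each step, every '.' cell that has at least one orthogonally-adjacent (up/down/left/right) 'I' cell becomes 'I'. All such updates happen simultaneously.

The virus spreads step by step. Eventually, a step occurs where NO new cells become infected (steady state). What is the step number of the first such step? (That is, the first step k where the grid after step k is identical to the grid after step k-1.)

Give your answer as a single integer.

Step 0 (initial): 3 infected
Step 1: +7 new -> 10 infected
Step 2: +6 new -> 16 infected
Step 3: +6 new -> 22 infected
Step 4: +3 new -> 25 infected
Step 5: +3 new -> 28 infected
Step 6: +3 new -> 31 infected
Step 7: +3 new -> 34 infected
Step 8: +0 new -> 34 infected

Answer: 8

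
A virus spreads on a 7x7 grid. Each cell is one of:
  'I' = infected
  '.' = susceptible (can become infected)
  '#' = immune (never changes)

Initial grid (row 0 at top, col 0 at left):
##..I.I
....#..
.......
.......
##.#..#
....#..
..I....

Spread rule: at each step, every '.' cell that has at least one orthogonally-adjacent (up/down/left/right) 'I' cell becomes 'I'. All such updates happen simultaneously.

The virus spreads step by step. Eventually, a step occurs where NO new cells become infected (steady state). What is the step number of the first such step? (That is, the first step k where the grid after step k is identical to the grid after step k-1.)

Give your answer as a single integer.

Step 0 (initial): 3 infected
Step 1: +6 new -> 9 infected
Step 2: +9 new -> 18 infected
Step 3: +7 new -> 25 infected
Step 4: +8 new -> 33 infected
Step 5: +6 new -> 39 infected
Step 6: +2 new -> 41 infected
Step 7: +0 new -> 41 infected

Answer: 7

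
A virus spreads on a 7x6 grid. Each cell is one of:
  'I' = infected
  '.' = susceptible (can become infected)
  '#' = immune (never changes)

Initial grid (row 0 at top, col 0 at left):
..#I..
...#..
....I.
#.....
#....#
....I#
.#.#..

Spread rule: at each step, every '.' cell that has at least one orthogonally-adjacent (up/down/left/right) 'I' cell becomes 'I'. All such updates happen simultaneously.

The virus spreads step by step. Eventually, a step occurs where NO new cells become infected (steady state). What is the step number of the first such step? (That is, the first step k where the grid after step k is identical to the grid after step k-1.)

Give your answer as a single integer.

Step 0 (initial): 3 infected
Step 1: +8 new -> 11 infected
Step 2: +8 new -> 19 infected
Step 3: +6 new -> 25 infected
Step 4: +5 new -> 30 infected
Step 5: +3 new -> 33 infected
Step 6: +1 new -> 34 infected
Step 7: +0 new -> 34 infected

Answer: 7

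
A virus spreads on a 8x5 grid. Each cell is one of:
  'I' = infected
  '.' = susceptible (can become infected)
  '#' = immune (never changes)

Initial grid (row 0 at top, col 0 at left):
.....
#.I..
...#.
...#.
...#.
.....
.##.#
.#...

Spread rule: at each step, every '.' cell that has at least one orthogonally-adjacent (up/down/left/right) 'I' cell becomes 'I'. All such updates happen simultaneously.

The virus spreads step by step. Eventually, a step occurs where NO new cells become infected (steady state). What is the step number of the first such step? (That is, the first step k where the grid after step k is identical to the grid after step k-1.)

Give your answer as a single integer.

Answer: 9

Derivation:
Step 0 (initial): 1 infected
Step 1: +4 new -> 5 infected
Step 2: +5 new -> 10 infected
Step 3: +6 new -> 16 infected
Step 4: +4 new -> 20 infected
Step 5: +4 new -> 24 infected
Step 6: +3 new -> 27 infected
Step 7: +2 new -> 29 infected
Step 8: +3 new -> 32 infected
Step 9: +0 new -> 32 infected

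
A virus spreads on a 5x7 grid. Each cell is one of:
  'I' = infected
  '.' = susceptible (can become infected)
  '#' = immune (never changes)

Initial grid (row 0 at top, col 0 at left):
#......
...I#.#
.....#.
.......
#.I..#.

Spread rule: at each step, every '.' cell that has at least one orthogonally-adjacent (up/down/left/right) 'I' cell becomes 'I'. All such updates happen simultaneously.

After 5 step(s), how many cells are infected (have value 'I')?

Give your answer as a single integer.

Answer: 27

Derivation:
Step 0 (initial): 2 infected
Step 1: +6 new -> 8 infected
Step 2: +8 new -> 16 infected
Step 3: +6 new -> 22 infected
Step 4: +4 new -> 26 infected
Step 5: +1 new -> 27 infected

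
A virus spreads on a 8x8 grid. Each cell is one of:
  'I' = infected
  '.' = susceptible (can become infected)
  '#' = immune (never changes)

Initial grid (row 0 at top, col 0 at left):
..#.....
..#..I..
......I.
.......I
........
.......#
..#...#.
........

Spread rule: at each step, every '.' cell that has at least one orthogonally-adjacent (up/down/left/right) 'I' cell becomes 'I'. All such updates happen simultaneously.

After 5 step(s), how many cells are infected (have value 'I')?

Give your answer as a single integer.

Step 0 (initial): 3 infected
Step 1: +7 new -> 10 infected
Step 2: +7 new -> 17 infected
Step 3: +6 new -> 23 infected
Step 4: +4 new -> 27 infected
Step 5: +5 new -> 32 infected

Answer: 32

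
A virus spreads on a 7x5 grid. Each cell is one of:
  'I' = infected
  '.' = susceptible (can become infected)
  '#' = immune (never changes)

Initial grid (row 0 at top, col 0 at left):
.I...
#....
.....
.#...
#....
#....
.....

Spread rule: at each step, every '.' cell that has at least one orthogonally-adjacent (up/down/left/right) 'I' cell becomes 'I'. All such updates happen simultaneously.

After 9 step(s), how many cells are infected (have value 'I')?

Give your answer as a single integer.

Answer: 31

Derivation:
Step 0 (initial): 1 infected
Step 1: +3 new -> 4 infected
Step 2: +3 new -> 7 infected
Step 3: +4 new -> 11 infected
Step 4: +4 new -> 15 infected
Step 5: +3 new -> 18 infected
Step 6: +4 new -> 22 infected
Step 7: +4 new -> 26 infected
Step 8: +3 new -> 29 infected
Step 9: +2 new -> 31 infected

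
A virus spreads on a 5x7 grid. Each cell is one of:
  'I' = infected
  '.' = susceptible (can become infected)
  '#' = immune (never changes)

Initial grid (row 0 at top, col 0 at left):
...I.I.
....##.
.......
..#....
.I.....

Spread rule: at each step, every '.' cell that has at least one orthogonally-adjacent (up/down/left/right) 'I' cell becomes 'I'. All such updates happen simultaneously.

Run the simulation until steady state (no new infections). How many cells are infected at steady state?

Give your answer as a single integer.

Step 0 (initial): 3 infected
Step 1: +7 new -> 10 infected
Step 2: +7 new -> 17 infected
Step 3: +8 new -> 25 infected
Step 4: +5 new -> 30 infected
Step 5: +2 new -> 32 infected
Step 6: +0 new -> 32 infected

Answer: 32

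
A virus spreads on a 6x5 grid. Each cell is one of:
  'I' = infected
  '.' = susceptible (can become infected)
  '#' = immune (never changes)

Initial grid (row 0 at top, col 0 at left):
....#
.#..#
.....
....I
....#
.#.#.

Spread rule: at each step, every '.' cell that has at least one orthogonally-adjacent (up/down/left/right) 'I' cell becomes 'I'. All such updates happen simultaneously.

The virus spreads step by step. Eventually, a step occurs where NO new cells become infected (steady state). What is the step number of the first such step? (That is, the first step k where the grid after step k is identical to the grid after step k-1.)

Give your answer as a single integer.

Answer: 8

Derivation:
Step 0 (initial): 1 infected
Step 1: +2 new -> 3 infected
Step 2: +3 new -> 6 infected
Step 3: +4 new -> 10 infected
Step 4: +6 new -> 16 infected
Step 5: +3 new -> 19 infected
Step 6: +3 new -> 22 infected
Step 7: +1 new -> 23 infected
Step 8: +0 new -> 23 infected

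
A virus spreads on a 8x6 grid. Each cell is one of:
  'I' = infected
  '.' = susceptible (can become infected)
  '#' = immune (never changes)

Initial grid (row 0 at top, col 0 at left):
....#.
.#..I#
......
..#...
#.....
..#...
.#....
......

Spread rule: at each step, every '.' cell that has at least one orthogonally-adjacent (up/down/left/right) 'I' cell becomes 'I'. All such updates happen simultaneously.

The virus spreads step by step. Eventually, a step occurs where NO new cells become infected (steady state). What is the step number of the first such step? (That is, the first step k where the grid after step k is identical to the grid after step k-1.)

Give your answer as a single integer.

Answer: 11

Derivation:
Step 0 (initial): 1 infected
Step 1: +2 new -> 3 infected
Step 2: +5 new -> 8 infected
Step 3: +5 new -> 13 infected
Step 4: +5 new -> 18 infected
Step 5: +7 new -> 25 infected
Step 6: +6 new -> 31 infected
Step 7: +4 new -> 35 infected
Step 8: +2 new -> 37 infected
Step 9: +2 new -> 39 infected
Step 10: +1 new -> 40 infected
Step 11: +0 new -> 40 infected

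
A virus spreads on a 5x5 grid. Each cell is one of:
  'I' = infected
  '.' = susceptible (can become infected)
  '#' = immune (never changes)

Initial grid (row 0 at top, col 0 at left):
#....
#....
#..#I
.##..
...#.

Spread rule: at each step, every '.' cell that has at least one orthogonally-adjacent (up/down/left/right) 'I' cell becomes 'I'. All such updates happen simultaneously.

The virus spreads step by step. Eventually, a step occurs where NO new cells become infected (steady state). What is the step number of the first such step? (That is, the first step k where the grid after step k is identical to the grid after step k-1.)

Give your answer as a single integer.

Answer: 6

Derivation:
Step 0 (initial): 1 infected
Step 1: +2 new -> 3 infected
Step 2: +4 new -> 7 infected
Step 3: +2 new -> 9 infected
Step 4: +3 new -> 12 infected
Step 5: +2 new -> 14 infected
Step 6: +0 new -> 14 infected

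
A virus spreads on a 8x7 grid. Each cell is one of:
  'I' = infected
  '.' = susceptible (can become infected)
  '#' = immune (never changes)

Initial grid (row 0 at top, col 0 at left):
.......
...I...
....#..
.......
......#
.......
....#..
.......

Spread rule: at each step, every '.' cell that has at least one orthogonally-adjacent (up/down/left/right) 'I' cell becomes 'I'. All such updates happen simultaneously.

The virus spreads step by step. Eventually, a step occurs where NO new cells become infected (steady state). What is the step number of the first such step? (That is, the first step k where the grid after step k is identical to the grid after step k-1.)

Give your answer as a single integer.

Answer: 10

Derivation:
Step 0 (initial): 1 infected
Step 1: +4 new -> 5 infected
Step 2: +6 new -> 11 infected
Step 3: +9 new -> 20 infected
Step 4: +9 new -> 29 infected
Step 5: +7 new -> 36 infected
Step 6: +5 new -> 41 infected
Step 7: +6 new -> 47 infected
Step 8: +4 new -> 51 infected
Step 9: +2 new -> 53 infected
Step 10: +0 new -> 53 infected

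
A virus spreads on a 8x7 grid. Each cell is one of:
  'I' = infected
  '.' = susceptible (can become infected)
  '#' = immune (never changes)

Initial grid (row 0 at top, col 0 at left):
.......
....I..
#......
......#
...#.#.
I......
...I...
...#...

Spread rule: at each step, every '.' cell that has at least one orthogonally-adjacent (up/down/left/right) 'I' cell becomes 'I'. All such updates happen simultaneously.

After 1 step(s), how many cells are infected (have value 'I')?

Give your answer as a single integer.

Answer: 13

Derivation:
Step 0 (initial): 3 infected
Step 1: +10 new -> 13 infected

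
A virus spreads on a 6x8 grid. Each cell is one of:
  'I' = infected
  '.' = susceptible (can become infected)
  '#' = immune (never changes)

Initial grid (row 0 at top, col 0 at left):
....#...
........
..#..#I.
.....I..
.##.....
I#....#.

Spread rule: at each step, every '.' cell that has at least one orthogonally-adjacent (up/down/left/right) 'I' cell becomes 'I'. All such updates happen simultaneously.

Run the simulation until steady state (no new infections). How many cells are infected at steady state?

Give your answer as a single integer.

Answer: 41

Derivation:
Step 0 (initial): 3 infected
Step 1: +6 new -> 9 infected
Step 2: +10 new -> 19 infected
Step 3: +10 new -> 29 infected
Step 4: +5 new -> 34 infected
Step 5: +5 new -> 39 infected
Step 6: +2 new -> 41 infected
Step 7: +0 new -> 41 infected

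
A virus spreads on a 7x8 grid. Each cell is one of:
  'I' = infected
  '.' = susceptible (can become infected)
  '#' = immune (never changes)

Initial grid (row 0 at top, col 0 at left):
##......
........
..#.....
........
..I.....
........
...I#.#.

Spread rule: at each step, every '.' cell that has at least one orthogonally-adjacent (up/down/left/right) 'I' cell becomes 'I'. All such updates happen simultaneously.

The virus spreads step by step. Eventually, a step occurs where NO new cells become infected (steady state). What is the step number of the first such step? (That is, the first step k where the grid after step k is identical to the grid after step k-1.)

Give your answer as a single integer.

Answer: 10

Derivation:
Step 0 (initial): 2 infected
Step 1: +6 new -> 8 infected
Step 2: +7 new -> 15 infected
Step 3: +8 new -> 23 infected
Step 4: +8 new -> 31 infected
Step 5: +8 new -> 39 infected
Step 6: +6 new -> 45 infected
Step 7: +3 new -> 48 infected
Step 8: +2 new -> 50 infected
Step 9: +1 new -> 51 infected
Step 10: +0 new -> 51 infected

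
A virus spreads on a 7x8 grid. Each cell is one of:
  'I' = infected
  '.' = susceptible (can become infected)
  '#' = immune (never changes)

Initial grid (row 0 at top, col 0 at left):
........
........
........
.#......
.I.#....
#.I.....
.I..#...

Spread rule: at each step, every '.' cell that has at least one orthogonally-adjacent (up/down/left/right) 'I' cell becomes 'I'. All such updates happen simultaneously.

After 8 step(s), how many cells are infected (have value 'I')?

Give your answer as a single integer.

Answer: 49

Derivation:
Step 0 (initial): 3 infected
Step 1: +6 new -> 9 infected
Step 2: +4 new -> 13 infected
Step 3: +5 new -> 18 infected
Step 4: +8 new -> 26 infected
Step 5: +9 new -> 35 infected
Step 6: +7 new -> 42 infected
Step 7: +4 new -> 46 infected
Step 8: +3 new -> 49 infected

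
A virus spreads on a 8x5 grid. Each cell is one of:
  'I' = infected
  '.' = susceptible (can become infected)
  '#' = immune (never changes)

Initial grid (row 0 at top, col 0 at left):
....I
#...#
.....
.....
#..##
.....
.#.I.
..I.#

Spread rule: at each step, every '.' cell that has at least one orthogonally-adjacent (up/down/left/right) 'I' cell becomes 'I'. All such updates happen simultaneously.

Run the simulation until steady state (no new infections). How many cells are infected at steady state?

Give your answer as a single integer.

Step 0 (initial): 3 infected
Step 1: +6 new -> 9 infected
Step 2: +5 new -> 14 infected
Step 3: +6 new -> 20 infected
Step 4: +8 new -> 28 infected
Step 5: +3 new -> 31 infected
Step 6: +2 new -> 33 infected
Step 7: +0 new -> 33 infected

Answer: 33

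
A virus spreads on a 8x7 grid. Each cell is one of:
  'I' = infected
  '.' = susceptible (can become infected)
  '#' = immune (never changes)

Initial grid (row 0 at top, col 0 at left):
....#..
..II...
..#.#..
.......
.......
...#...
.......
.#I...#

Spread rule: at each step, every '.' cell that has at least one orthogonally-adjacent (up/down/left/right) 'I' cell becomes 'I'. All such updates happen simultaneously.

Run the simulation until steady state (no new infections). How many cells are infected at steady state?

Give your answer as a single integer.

Answer: 50

Derivation:
Step 0 (initial): 3 infected
Step 1: +7 new -> 10 infected
Step 2: +9 new -> 19 infected
Step 3: +14 new -> 33 infected
Step 4: +10 new -> 43 infected
Step 5: +5 new -> 48 infected
Step 6: +2 new -> 50 infected
Step 7: +0 new -> 50 infected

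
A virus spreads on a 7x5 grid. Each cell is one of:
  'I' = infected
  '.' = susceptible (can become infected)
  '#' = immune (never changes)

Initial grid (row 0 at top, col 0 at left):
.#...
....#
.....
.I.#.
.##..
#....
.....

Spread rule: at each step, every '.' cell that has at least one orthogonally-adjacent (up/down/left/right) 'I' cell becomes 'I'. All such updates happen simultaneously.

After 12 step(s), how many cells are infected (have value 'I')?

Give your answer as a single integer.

Answer: 29

Derivation:
Step 0 (initial): 1 infected
Step 1: +3 new -> 4 infected
Step 2: +4 new -> 8 infected
Step 3: +3 new -> 11 infected
Step 4: +4 new -> 15 infected
Step 5: +2 new -> 17 infected
Step 6: +2 new -> 19 infected
Step 7: +2 new -> 21 infected
Step 8: +2 new -> 23 infected
Step 9: +2 new -> 25 infected
Step 10: +2 new -> 27 infected
Step 11: +1 new -> 28 infected
Step 12: +1 new -> 29 infected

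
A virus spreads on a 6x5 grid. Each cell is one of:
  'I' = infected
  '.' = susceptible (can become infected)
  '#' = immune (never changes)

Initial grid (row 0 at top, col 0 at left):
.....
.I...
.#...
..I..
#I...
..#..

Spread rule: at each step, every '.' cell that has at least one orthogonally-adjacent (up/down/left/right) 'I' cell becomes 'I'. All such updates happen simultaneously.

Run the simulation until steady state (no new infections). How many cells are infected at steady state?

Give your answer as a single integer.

Step 0 (initial): 3 infected
Step 1: +8 new -> 11 infected
Step 2: +9 new -> 20 infected
Step 3: +5 new -> 25 infected
Step 4: +2 new -> 27 infected
Step 5: +0 new -> 27 infected

Answer: 27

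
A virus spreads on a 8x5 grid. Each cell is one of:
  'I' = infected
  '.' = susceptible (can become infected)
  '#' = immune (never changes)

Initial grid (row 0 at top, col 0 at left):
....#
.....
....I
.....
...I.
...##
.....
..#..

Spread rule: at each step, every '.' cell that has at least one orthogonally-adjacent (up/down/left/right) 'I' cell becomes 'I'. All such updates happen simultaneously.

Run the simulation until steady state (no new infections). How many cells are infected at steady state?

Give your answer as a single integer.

Step 0 (initial): 2 infected
Step 1: +6 new -> 8 infected
Step 2: +5 new -> 13 infected
Step 3: +7 new -> 20 infected
Step 4: +7 new -> 27 infected
Step 5: +6 new -> 33 infected
Step 6: +3 new -> 36 infected
Step 7: +0 new -> 36 infected

Answer: 36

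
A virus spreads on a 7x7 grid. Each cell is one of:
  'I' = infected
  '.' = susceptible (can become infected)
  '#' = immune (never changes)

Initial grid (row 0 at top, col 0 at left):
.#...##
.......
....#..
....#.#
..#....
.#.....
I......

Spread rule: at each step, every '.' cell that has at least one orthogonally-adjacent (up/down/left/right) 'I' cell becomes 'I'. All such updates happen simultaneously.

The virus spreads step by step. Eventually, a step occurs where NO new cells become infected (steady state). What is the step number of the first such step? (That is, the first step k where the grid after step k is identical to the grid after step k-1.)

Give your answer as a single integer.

Answer: 12

Derivation:
Step 0 (initial): 1 infected
Step 1: +2 new -> 3 infected
Step 2: +2 new -> 5 infected
Step 3: +4 new -> 9 infected
Step 4: +4 new -> 13 infected
Step 5: +6 new -> 19 infected
Step 6: +7 new -> 26 infected
Step 7: +4 new -> 30 infected
Step 8: +4 new -> 34 infected
Step 9: +3 new -> 37 infected
Step 10: +3 new -> 40 infected
Step 11: +1 new -> 41 infected
Step 12: +0 new -> 41 infected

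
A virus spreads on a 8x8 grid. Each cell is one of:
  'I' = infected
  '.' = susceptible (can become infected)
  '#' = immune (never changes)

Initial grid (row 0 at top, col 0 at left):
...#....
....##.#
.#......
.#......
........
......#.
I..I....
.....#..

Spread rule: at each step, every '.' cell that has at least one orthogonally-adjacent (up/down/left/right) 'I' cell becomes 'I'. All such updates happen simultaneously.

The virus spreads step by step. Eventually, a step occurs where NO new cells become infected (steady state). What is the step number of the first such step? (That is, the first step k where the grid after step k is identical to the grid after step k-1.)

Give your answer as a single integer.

Step 0 (initial): 2 infected
Step 1: +7 new -> 9 infected
Step 2: +9 new -> 18 infected
Step 3: +7 new -> 25 infected
Step 4: +7 new -> 32 infected
Step 5: +8 new -> 40 infected
Step 6: +6 new -> 46 infected
Step 7: +4 new -> 50 infected
Step 8: +2 new -> 52 infected
Step 9: +1 new -> 53 infected
Step 10: +2 new -> 55 infected
Step 11: +1 new -> 56 infected
Step 12: +0 new -> 56 infected

Answer: 12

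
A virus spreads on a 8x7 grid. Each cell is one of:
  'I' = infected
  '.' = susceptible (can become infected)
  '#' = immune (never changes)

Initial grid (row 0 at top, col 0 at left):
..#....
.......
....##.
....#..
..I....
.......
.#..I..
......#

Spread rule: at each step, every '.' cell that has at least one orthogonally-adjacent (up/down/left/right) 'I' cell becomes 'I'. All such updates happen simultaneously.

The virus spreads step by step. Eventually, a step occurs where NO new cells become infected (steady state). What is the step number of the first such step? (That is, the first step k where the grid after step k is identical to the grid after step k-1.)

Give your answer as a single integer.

Answer: 9

Derivation:
Step 0 (initial): 2 infected
Step 1: +8 new -> 10 infected
Step 2: +12 new -> 22 infected
Step 3: +8 new -> 30 infected
Step 4: +7 new -> 37 infected
Step 5: +6 new -> 43 infected
Step 6: +4 new -> 47 infected
Step 7: +2 new -> 49 infected
Step 8: +1 new -> 50 infected
Step 9: +0 new -> 50 infected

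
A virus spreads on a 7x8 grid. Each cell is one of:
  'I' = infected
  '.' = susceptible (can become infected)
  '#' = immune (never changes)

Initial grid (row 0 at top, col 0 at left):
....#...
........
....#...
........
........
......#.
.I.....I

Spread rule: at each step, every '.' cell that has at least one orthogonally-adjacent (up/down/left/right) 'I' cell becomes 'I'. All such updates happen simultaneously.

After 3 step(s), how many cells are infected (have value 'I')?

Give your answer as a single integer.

Answer: 21

Derivation:
Step 0 (initial): 2 infected
Step 1: +5 new -> 7 infected
Step 2: +6 new -> 13 infected
Step 3: +8 new -> 21 infected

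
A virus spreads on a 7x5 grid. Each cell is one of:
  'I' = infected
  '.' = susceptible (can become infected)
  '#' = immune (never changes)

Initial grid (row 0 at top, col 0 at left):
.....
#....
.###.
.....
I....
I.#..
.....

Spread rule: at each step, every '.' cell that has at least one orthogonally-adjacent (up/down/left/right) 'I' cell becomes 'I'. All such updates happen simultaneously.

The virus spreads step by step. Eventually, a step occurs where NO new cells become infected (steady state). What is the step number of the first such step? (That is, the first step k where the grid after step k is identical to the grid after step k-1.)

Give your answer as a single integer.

Answer: 13

Derivation:
Step 0 (initial): 2 infected
Step 1: +4 new -> 6 infected
Step 2: +4 new -> 10 infected
Step 3: +3 new -> 13 infected
Step 4: +4 new -> 17 infected
Step 5: +3 new -> 20 infected
Step 6: +1 new -> 21 infected
Step 7: +1 new -> 22 infected
Step 8: +2 new -> 24 infected
Step 9: +2 new -> 26 infected
Step 10: +2 new -> 28 infected
Step 11: +1 new -> 29 infected
Step 12: +1 new -> 30 infected
Step 13: +0 new -> 30 infected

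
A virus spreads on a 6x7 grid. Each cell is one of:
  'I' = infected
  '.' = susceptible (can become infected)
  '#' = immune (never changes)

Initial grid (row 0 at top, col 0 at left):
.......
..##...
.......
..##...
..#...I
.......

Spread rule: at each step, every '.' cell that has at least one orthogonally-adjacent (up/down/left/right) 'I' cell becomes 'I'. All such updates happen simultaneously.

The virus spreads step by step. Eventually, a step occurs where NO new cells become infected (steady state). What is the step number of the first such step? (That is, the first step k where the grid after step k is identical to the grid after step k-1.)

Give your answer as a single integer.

Answer: 11

Derivation:
Step 0 (initial): 1 infected
Step 1: +3 new -> 4 infected
Step 2: +4 new -> 8 infected
Step 3: +5 new -> 13 infected
Step 4: +4 new -> 17 infected
Step 5: +4 new -> 21 infected
Step 6: +3 new -> 24 infected
Step 7: +4 new -> 28 infected
Step 8: +5 new -> 33 infected
Step 9: +3 new -> 36 infected
Step 10: +1 new -> 37 infected
Step 11: +0 new -> 37 infected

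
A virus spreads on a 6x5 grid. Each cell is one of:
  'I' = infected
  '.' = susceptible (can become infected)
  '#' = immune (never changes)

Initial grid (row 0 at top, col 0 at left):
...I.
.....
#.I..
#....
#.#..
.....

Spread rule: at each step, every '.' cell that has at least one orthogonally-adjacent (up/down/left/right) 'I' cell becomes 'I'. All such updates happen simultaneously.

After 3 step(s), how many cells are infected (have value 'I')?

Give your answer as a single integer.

Answer: 20

Derivation:
Step 0 (initial): 2 infected
Step 1: +7 new -> 9 infected
Step 2: +6 new -> 15 infected
Step 3: +5 new -> 20 infected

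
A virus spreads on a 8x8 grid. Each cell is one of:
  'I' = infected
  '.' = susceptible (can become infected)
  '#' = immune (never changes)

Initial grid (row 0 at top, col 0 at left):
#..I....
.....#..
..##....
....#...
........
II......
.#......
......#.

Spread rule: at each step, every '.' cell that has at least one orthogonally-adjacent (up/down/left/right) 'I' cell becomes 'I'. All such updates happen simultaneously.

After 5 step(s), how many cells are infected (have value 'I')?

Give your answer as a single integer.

Answer: 47

Derivation:
Step 0 (initial): 3 infected
Step 1: +7 new -> 10 infected
Step 2: +10 new -> 20 infected
Step 3: +11 new -> 31 infected
Step 4: +9 new -> 40 infected
Step 5: +7 new -> 47 infected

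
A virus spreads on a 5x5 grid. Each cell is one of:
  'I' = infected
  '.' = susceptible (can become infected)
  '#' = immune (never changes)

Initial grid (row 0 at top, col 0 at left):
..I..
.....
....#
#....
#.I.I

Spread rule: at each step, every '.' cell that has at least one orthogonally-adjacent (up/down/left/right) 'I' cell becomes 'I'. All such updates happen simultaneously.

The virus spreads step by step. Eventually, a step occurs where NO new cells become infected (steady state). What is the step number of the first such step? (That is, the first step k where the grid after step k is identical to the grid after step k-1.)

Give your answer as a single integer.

Step 0 (initial): 3 infected
Step 1: +7 new -> 10 infected
Step 2: +7 new -> 17 infected
Step 3: +4 new -> 21 infected
Step 4: +1 new -> 22 infected
Step 5: +0 new -> 22 infected

Answer: 5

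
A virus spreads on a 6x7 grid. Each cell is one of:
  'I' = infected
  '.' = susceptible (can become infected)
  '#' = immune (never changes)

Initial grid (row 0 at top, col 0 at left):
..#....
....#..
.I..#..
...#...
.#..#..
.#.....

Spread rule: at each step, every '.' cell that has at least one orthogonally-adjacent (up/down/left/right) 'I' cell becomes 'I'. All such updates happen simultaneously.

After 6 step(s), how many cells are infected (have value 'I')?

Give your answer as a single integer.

Answer: 23

Derivation:
Step 0 (initial): 1 infected
Step 1: +4 new -> 5 infected
Step 2: +6 new -> 11 infected
Step 3: +4 new -> 15 infected
Step 4: +4 new -> 19 infected
Step 5: +2 new -> 21 infected
Step 6: +2 new -> 23 infected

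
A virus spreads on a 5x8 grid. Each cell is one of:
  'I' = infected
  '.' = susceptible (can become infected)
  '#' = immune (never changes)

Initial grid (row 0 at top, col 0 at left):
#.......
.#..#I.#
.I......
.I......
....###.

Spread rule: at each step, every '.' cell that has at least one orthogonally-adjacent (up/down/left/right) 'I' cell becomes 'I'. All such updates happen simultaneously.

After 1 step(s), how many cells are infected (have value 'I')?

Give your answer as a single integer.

Answer: 11

Derivation:
Step 0 (initial): 3 infected
Step 1: +8 new -> 11 infected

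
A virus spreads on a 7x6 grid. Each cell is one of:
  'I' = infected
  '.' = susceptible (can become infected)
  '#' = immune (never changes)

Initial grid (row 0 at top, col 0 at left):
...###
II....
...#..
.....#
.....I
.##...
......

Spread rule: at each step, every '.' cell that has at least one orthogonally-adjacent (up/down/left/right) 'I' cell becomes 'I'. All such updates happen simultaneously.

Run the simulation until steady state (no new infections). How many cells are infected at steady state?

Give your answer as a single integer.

Answer: 35

Derivation:
Step 0 (initial): 3 infected
Step 1: +7 new -> 10 infected
Step 2: +9 new -> 19 infected
Step 3: +9 new -> 28 infected
Step 4: +4 new -> 32 infected
Step 5: +2 new -> 34 infected
Step 6: +1 new -> 35 infected
Step 7: +0 new -> 35 infected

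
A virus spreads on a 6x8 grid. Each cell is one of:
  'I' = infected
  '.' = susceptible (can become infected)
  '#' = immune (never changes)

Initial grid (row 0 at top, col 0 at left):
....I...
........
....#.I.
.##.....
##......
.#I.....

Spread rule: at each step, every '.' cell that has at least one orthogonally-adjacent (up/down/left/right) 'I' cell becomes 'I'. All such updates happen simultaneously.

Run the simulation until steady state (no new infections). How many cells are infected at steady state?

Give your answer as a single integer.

Answer: 41

Derivation:
Step 0 (initial): 3 infected
Step 1: +9 new -> 12 infected
Step 2: +10 new -> 22 infected
Step 3: +11 new -> 33 infected
Step 4: +4 new -> 37 infected
Step 5: +2 new -> 39 infected
Step 6: +1 new -> 40 infected
Step 7: +1 new -> 41 infected
Step 8: +0 new -> 41 infected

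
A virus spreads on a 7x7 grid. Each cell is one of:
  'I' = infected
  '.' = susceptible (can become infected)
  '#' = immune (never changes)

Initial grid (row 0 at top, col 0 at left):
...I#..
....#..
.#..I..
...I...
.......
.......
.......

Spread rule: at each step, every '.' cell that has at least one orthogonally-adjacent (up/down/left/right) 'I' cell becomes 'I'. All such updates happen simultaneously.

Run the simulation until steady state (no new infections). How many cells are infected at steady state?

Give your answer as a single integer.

Answer: 46

Derivation:
Step 0 (initial): 3 infected
Step 1: +7 new -> 10 infected
Step 2: +10 new -> 20 infected
Step 3: +11 new -> 31 infected
Step 4: +9 new -> 40 infected
Step 5: +4 new -> 44 infected
Step 6: +2 new -> 46 infected
Step 7: +0 new -> 46 infected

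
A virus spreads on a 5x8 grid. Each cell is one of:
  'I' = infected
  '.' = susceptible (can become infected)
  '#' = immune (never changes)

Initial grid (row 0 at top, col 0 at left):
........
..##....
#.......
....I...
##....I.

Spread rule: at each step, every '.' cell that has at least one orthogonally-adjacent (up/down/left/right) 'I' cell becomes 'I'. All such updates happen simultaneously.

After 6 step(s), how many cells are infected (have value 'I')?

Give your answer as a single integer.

Step 0 (initial): 2 infected
Step 1: +7 new -> 9 infected
Step 2: +7 new -> 16 infected
Step 3: +7 new -> 23 infected
Step 4: +6 new -> 29 infected
Step 5: +3 new -> 32 infected
Step 6: +2 new -> 34 infected

Answer: 34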